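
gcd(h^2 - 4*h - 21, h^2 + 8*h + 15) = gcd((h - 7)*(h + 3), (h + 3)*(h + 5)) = h + 3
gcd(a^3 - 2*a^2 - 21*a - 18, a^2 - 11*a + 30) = a - 6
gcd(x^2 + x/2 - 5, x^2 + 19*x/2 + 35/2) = x + 5/2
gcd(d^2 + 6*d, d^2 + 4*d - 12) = d + 6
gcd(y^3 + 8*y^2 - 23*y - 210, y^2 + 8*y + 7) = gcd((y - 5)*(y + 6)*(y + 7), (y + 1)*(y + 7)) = y + 7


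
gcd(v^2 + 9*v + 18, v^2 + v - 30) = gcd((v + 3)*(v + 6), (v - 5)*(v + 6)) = v + 6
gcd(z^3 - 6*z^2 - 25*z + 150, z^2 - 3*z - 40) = z + 5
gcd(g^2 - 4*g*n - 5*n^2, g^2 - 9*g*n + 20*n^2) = g - 5*n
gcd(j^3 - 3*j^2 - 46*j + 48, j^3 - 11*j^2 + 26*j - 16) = j^2 - 9*j + 8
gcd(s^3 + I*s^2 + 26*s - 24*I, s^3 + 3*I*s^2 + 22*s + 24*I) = s^2 + 2*I*s + 24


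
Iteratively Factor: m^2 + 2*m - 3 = (m + 3)*(m - 1)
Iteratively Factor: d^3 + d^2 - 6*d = (d - 2)*(d^2 + 3*d) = d*(d - 2)*(d + 3)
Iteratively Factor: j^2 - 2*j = (j)*(j - 2)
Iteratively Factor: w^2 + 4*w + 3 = (w + 3)*(w + 1)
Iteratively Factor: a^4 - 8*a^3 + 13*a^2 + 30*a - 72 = (a - 3)*(a^3 - 5*a^2 - 2*a + 24) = (a - 3)^2*(a^2 - 2*a - 8) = (a - 3)^2*(a + 2)*(a - 4)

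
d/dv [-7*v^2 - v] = -14*v - 1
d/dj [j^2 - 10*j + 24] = 2*j - 10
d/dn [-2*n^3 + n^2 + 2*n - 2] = -6*n^2 + 2*n + 2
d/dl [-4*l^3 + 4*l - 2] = 4 - 12*l^2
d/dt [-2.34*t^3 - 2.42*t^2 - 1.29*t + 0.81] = -7.02*t^2 - 4.84*t - 1.29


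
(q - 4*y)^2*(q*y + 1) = q^3*y - 8*q^2*y^2 + q^2 + 16*q*y^3 - 8*q*y + 16*y^2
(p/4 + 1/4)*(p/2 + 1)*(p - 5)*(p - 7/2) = p^4/8 - 11*p^3/16 - 3*p^2/4 + 71*p/16 + 35/8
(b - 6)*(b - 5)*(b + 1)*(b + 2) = b^4 - 8*b^3 - b^2 + 68*b + 60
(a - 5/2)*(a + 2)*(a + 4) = a^3 + 7*a^2/2 - 7*a - 20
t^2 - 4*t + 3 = (t - 3)*(t - 1)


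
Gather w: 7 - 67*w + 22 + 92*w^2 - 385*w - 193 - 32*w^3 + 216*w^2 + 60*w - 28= -32*w^3 + 308*w^2 - 392*w - 192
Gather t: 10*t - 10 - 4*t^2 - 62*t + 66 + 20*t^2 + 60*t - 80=16*t^2 + 8*t - 24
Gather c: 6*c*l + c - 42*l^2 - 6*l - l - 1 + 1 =c*(6*l + 1) - 42*l^2 - 7*l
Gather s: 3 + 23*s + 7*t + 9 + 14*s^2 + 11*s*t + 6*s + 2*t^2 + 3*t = 14*s^2 + s*(11*t + 29) + 2*t^2 + 10*t + 12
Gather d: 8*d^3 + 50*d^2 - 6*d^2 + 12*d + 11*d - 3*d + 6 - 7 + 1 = 8*d^3 + 44*d^2 + 20*d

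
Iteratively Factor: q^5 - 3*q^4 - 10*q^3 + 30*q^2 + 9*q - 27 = (q - 1)*(q^4 - 2*q^3 - 12*q^2 + 18*q + 27) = (q - 3)*(q - 1)*(q^3 + q^2 - 9*q - 9) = (q - 3)*(q - 1)*(q + 1)*(q^2 - 9) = (q - 3)*(q - 1)*(q + 1)*(q + 3)*(q - 3)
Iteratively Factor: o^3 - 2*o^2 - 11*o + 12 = (o + 3)*(o^2 - 5*o + 4) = (o - 1)*(o + 3)*(o - 4)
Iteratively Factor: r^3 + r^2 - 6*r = (r)*(r^2 + r - 6) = r*(r + 3)*(r - 2)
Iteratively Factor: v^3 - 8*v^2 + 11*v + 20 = (v + 1)*(v^2 - 9*v + 20) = (v - 4)*(v + 1)*(v - 5)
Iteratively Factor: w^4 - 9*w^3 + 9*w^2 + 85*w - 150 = (w - 5)*(w^3 - 4*w^2 - 11*w + 30) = (w - 5)^2*(w^2 + w - 6) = (w - 5)^2*(w - 2)*(w + 3)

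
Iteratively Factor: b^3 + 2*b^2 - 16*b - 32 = (b + 4)*(b^2 - 2*b - 8) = (b - 4)*(b + 4)*(b + 2)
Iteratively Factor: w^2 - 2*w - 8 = (w + 2)*(w - 4)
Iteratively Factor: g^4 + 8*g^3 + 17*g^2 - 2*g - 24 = (g + 3)*(g^3 + 5*g^2 + 2*g - 8) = (g + 2)*(g + 3)*(g^2 + 3*g - 4) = (g + 2)*(g + 3)*(g + 4)*(g - 1)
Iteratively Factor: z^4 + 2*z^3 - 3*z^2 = (z - 1)*(z^3 + 3*z^2) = z*(z - 1)*(z^2 + 3*z) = z^2*(z - 1)*(z + 3)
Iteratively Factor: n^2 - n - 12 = (n + 3)*(n - 4)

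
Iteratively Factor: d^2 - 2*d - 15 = (d + 3)*(d - 5)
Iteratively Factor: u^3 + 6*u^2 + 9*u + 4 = (u + 1)*(u^2 + 5*u + 4) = (u + 1)^2*(u + 4)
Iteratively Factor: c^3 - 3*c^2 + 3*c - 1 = (c - 1)*(c^2 - 2*c + 1) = (c - 1)^2*(c - 1)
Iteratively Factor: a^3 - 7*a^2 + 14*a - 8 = (a - 1)*(a^2 - 6*a + 8) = (a - 2)*(a - 1)*(a - 4)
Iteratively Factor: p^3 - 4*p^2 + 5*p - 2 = (p - 1)*(p^2 - 3*p + 2) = (p - 2)*(p - 1)*(p - 1)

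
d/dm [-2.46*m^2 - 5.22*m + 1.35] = -4.92*m - 5.22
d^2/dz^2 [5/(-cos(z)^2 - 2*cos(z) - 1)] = 10*(-cos(z) + cos(2*z) - 2)/(cos(z) + 1)^4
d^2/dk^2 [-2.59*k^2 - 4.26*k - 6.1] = -5.18000000000000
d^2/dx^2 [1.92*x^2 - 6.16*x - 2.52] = 3.84000000000000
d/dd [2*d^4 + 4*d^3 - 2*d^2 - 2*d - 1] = 8*d^3 + 12*d^2 - 4*d - 2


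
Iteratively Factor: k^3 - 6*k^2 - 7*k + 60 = (k - 4)*(k^2 - 2*k - 15) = (k - 5)*(k - 4)*(k + 3)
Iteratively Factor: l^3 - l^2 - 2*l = (l + 1)*(l^2 - 2*l) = l*(l + 1)*(l - 2)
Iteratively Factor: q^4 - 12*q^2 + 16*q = (q - 2)*(q^3 + 2*q^2 - 8*q) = q*(q - 2)*(q^2 + 2*q - 8) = q*(q - 2)*(q + 4)*(q - 2)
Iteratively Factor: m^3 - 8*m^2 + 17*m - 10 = (m - 2)*(m^2 - 6*m + 5) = (m - 2)*(m - 1)*(m - 5)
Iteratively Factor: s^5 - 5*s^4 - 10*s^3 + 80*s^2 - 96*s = (s + 4)*(s^4 - 9*s^3 + 26*s^2 - 24*s) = (s - 2)*(s + 4)*(s^3 - 7*s^2 + 12*s) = (s - 3)*(s - 2)*(s + 4)*(s^2 - 4*s) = (s - 4)*(s - 3)*(s - 2)*(s + 4)*(s)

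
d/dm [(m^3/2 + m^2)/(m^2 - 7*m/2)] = 2*(m^2 - 7*m - 7)/(4*m^2 - 28*m + 49)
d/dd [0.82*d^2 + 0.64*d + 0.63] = 1.64*d + 0.64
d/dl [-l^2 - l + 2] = -2*l - 1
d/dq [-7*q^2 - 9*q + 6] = -14*q - 9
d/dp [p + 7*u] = 1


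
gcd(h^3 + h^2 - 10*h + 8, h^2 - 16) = h + 4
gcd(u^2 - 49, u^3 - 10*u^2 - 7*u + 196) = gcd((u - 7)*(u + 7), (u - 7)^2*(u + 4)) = u - 7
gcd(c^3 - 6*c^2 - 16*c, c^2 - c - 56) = c - 8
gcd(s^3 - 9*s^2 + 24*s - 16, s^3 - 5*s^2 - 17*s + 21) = s - 1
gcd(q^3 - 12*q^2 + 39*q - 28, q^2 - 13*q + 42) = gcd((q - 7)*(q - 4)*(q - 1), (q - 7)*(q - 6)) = q - 7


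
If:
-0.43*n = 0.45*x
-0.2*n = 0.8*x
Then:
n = 0.00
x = 0.00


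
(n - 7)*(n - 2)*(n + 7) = n^3 - 2*n^2 - 49*n + 98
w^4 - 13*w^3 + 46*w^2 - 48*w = w*(w - 8)*(w - 3)*(w - 2)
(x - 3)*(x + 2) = x^2 - x - 6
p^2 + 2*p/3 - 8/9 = (p - 2/3)*(p + 4/3)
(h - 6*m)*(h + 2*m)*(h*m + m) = h^3*m - 4*h^2*m^2 + h^2*m - 12*h*m^3 - 4*h*m^2 - 12*m^3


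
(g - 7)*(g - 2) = g^2 - 9*g + 14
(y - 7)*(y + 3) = y^2 - 4*y - 21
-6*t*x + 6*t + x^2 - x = (-6*t + x)*(x - 1)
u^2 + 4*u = u*(u + 4)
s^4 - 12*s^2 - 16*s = s*(s - 4)*(s + 2)^2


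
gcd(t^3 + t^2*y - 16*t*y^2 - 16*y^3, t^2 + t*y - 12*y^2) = t + 4*y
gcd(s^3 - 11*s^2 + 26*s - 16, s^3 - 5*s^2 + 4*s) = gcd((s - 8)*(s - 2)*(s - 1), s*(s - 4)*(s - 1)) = s - 1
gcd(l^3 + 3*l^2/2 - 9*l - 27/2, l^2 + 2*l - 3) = l + 3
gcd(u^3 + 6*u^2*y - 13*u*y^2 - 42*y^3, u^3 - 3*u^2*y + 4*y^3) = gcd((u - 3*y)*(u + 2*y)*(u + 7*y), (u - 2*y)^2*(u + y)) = 1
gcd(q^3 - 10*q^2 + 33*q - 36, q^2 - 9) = q - 3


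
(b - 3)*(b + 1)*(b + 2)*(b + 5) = b^4 + 5*b^3 - 7*b^2 - 41*b - 30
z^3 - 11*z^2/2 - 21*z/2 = z*(z - 7)*(z + 3/2)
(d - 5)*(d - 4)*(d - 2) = d^3 - 11*d^2 + 38*d - 40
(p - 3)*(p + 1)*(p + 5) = p^3 + 3*p^2 - 13*p - 15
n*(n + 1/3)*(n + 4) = n^3 + 13*n^2/3 + 4*n/3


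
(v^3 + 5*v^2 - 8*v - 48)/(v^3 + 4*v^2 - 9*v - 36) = (v + 4)/(v + 3)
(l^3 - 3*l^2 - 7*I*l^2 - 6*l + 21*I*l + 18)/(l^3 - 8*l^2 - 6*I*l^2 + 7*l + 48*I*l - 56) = (l^3 + l^2*(-3 - 7*I) + l*(-6 + 21*I) + 18)/(l^3 + l^2*(-8 - 6*I) + l*(7 + 48*I) - 56)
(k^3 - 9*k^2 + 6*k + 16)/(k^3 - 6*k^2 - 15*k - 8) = (k - 2)/(k + 1)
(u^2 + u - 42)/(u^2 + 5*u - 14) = (u - 6)/(u - 2)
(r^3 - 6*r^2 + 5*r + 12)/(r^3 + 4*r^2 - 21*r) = (r^2 - 3*r - 4)/(r*(r + 7))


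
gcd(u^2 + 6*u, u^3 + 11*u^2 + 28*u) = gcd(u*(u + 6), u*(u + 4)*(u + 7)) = u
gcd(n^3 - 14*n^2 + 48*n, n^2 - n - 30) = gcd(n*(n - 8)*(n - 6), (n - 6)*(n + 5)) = n - 6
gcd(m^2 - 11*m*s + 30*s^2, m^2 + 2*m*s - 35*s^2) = -m + 5*s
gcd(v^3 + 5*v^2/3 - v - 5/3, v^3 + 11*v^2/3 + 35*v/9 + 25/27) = v + 5/3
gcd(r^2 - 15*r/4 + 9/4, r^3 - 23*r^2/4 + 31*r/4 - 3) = r - 3/4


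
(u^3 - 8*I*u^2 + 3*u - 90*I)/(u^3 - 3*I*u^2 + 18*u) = (u - 5*I)/u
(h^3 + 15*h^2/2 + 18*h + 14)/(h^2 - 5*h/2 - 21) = (h^2 + 4*h + 4)/(h - 6)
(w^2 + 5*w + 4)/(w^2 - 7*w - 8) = (w + 4)/(w - 8)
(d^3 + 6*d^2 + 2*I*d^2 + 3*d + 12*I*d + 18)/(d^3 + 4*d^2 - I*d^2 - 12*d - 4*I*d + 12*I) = (d + 3*I)/(d - 2)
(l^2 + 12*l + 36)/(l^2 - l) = (l^2 + 12*l + 36)/(l*(l - 1))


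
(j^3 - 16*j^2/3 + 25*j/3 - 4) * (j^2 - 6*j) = j^5 - 34*j^4/3 + 121*j^3/3 - 54*j^2 + 24*j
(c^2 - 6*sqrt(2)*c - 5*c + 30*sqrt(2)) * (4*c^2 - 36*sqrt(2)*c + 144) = 4*c^4 - 60*sqrt(2)*c^3 - 20*c^3 + 300*sqrt(2)*c^2 + 576*c^2 - 2880*c - 864*sqrt(2)*c + 4320*sqrt(2)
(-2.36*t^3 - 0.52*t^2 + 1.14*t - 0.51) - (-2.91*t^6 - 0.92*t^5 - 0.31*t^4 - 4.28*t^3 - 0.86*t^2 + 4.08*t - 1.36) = 2.91*t^6 + 0.92*t^5 + 0.31*t^4 + 1.92*t^3 + 0.34*t^2 - 2.94*t + 0.85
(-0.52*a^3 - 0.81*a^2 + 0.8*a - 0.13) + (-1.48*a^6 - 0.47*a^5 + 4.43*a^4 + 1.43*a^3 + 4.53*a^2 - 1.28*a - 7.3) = -1.48*a^6 - 0.47*a^5 + 4.43*a^4 + 0.91*a^3 + 3.72*a^2 - 0.48*a - 7.43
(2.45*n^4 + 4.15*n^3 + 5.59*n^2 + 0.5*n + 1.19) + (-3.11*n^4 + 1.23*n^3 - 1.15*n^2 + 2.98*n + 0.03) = -0.66*n^4 + 5.38*n^3 + 4.44*n^2 + 3.48*n + 1.22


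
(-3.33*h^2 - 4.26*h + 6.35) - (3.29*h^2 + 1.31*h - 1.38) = -6.62*h^2 - 5.57*h + 7.73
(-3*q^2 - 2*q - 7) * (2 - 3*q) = 9*q^3 + 17*q - 14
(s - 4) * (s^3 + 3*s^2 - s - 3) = s^4 - s^3 - 13*s^2 + s + 12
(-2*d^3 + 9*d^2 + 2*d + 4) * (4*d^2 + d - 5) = -8*d^5 + 34*d^4 + 27*d^3 - 27*d^2 - 6*d - 20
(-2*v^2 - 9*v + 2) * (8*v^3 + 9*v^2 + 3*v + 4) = -16*v^5 - 90*v^4 - 71*v^3 - 17*v^2 - 30*v + 8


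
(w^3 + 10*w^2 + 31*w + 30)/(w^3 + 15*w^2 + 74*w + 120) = (w^2 + 5*w + 6)/(w^2 + 10*w + 24)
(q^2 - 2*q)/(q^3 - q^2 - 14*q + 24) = q/(q^2 + q - 12)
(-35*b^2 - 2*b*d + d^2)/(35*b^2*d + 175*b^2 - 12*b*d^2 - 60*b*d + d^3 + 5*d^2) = (-5*b - d)/(5*b*d + 25*b - d^2 - 5*d)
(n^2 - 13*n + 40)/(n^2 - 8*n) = (n - 5)/n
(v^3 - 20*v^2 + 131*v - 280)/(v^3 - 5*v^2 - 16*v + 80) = (v^2 - 15*v + 56)/(v^2 - 16)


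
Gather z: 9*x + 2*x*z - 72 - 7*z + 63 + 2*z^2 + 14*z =9*x + 2*z^2 + z*(2*x + 7) - 9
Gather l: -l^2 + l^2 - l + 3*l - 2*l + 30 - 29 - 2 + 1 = 0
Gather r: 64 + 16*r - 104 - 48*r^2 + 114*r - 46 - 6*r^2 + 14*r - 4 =-54*r^2 + 144*r - 90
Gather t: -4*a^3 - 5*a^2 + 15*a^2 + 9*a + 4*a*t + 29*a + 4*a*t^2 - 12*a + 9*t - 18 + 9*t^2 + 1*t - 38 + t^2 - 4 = -4*a^3 + 10*a^2 + 26*a + t^2*(4*a + 10) + t*(4*a + 10) - 60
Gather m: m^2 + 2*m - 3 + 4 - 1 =m^2 + 2*m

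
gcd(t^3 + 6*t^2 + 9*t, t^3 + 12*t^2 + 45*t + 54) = t^2 + 6*t + 9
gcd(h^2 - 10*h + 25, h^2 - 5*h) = h - 5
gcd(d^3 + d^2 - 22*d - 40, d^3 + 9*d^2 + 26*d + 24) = d^2 + 6*d + 8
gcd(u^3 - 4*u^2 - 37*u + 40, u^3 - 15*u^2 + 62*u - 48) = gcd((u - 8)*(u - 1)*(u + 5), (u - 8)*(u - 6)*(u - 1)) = u^2 - 9*u + 8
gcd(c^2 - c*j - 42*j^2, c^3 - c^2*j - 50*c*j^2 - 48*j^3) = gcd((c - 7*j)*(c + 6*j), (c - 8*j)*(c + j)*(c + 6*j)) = c + 6*j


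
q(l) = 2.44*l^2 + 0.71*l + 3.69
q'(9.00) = 44.63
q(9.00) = 207.72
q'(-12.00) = -57.85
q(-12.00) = 346.53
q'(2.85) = 14.62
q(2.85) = 25.53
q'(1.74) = 9.20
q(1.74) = 12.31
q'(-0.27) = -0.61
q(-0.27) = 3.68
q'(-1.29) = -5.59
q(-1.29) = 6.83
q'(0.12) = 1.30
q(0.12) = 3.81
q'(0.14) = 1.39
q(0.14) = 3.84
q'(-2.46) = -11.29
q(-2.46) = 16.71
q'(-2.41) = -11.05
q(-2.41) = 16.15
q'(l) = 4.88*l + 0.71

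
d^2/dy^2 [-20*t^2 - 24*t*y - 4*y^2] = -8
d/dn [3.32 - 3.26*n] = -3.26000000000000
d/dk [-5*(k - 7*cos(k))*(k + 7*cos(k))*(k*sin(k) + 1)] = -5*k^3*cos(k) - 15*k^2*sin(k) + 245*k*cos(k)/4 + 735*k*cos(3*k)/4 - 10*k + 245*sin(k)/4 - 245*sin(2*k) + 245*sin(3*k)/4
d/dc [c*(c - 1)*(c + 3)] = 3*c^2 + 4*c - 3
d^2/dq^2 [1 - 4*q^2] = -8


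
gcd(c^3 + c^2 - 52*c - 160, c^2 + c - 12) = c + 4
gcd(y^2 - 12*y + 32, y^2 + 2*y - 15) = 1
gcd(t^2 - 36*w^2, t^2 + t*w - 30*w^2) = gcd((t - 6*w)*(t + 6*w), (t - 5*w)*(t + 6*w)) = t + 6*w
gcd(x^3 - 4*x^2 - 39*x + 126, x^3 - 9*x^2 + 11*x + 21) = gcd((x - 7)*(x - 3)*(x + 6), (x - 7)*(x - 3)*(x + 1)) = x^2 - 10*x + 21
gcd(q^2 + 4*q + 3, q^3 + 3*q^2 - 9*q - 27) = q + 3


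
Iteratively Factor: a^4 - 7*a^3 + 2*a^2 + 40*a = (a - 4)*(a^3 - 3*a^2 - 10*a) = (a - 4)*(a + 2)*(a^2 - 5*a) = a*(a - 4)*(a + 2)*(a - 5)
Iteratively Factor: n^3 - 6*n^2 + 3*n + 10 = (n - 5)*(n^2 - n - 2) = (n - 5)*(n - 2)*(n + 1)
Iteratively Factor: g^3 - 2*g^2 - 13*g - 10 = (g - 5)*(g^2 + 3*g + 2) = (g - 5)*(g + 1)*(g + 2)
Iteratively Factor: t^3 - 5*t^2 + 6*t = (t - 3)*(t^2 - 2*t) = t*(t - 3)*(t - 2)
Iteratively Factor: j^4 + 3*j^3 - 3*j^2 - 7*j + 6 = (j + 2)*(j^3 + j^2 - 5*j + 3) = (j - 1)*(j + 2)*(j^2 + 2*j - 3) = (j - 1)*(j + 2)*(j + 3)*(j - 1)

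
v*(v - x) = v^2 - v*x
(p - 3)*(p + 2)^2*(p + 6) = p^4 + 7*p^3 - 2*p^2 - 60*p - 72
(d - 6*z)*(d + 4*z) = d^2 - 2*d*z - 24*z^2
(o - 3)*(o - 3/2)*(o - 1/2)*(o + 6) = o^4 + o^3 - 93*o^2/4 + 153*o/4 - 27/2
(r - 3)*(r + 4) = r^2 + r - 12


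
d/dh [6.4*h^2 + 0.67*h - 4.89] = 12.8*h + 0.67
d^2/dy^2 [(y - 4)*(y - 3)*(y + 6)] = 6*y - 2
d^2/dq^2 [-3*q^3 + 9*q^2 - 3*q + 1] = 18 - 18*q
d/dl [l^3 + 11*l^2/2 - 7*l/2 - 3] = 3*l^2 + 11*l - 7/2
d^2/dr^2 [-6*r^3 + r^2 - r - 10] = 2 - 36*r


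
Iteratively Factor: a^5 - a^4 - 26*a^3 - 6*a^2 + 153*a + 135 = (a + 1)*(a^4 - 2*a^3 - 24*a^2 + 18*a + 135) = (a + 1)*(a + 3)*(a^3 - 5*a^2 - 9*a + 45) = (a - 3)*(a + 1)*(a + 3)*(a^2 - 2*a - 15) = (a - 5)*(a - 3)*(a + 1)*(a + 3)*(a + 3)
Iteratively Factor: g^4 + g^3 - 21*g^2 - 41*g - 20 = (g + 4)*(g^3 - 3*g^2 - 9*g - 5) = (g + 1)*(g + 4)*(g^2 - 4*g - 5) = (g + 1)^2*(g + 4)*(g - 5)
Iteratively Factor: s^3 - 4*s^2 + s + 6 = (s + 1)*(s^2 - 5*s + 6) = (s - 2)*(s + 1)*(s - 3)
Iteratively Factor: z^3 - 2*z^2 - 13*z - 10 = (z - 5)*(z^2 + 3*z + 2) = (z - 5)*(z + 2)*(z + 1)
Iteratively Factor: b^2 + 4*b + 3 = (b + 3)*(b + 1)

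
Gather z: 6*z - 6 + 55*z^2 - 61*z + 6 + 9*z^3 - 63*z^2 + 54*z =9*z^3 - 8*z^2 - z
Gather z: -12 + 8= -4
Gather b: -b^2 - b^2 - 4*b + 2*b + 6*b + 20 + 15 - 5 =-2*b^2 + 4*b + 30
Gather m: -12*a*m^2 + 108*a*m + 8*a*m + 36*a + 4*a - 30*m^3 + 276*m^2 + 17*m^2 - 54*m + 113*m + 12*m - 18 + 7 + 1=40*a - 30*m^3 + m^2*(293 - 12*a) + m*(116*a + 71) - 10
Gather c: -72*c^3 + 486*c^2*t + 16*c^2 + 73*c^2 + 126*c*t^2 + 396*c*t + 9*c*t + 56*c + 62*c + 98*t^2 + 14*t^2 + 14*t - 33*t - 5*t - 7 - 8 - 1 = -72*c^3 + c^2*(486*t + 89) + c*(126*t^2 + 405*t + 118) + 112*t^2 - 24*t - 16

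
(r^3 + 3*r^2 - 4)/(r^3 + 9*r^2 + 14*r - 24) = (r^2 + 4*r + 4)/(r^2 + 10*r + 24)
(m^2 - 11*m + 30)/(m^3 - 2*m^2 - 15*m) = (m - 6)/(m*(m + 3))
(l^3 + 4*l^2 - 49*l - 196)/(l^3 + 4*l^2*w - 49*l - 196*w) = (l + 4)/(l + 4*w)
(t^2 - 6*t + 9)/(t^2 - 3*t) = (t - 3)/t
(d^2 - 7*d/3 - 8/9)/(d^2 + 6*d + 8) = (9*d^2 - 21*d - 8)/(9*(d^2 + 6*d + 8))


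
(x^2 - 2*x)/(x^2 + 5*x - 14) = x/(x + 7)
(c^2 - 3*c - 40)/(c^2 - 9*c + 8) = (c + 5)/(c - 1)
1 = 1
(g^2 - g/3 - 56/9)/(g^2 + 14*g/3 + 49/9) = (3*g - 8)/(3*g + 7)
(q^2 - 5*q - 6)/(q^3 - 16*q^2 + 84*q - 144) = (q + 1)/(q^2 - 10*q + 24)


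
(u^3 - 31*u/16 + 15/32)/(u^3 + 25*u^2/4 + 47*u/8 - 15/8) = (u - 5/4)/(u + 5)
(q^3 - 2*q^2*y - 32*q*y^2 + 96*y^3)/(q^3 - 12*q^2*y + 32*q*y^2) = (-q^2 - 2*q*y + 24*y^2)/(q*(-q + 8*y))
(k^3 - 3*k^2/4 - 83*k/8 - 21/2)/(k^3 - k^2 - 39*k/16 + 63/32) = 4*(4*k^2 - 9*k - 28)/(16*k^2 - 40*k + 21)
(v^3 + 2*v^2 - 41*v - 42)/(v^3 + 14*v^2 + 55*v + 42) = (v - 6)/(v + 6)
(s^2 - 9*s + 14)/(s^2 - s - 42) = (s - 2)/(s + 6)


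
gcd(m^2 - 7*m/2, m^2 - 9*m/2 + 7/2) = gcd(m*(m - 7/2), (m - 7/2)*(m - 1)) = m - 7/2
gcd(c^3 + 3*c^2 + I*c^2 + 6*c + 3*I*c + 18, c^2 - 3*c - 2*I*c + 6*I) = c - 2*I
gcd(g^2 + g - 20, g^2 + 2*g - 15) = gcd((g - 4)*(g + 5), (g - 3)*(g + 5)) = g + 5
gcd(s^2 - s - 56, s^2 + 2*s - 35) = s + 7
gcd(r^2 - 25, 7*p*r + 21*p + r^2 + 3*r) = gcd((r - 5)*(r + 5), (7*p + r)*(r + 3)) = 1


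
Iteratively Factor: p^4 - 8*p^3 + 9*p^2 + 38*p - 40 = (p - 1)*(p^3 - 7*p^2 + 2*p + 40) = (p - 4)*(p - 1)*(p^2 - 3*p - 10) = (p - 4)*(p - 1)*(p + 2)*(p - 5)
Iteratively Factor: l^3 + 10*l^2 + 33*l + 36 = (l + 3)*(l^2 + 7*l + 12) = (l + 3)*(l + 4)*(l + 3)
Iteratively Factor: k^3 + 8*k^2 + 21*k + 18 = (k + 3)*(k^2 + 5*k + 6) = (k + 3)^2*(k + 2)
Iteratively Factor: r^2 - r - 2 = (r + 1)*(r - 2)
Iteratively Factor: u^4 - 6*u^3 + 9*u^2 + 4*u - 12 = (u + 1)*(u^3 - 7*u^2 + 16*u - 12) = (u - 2)*(u + 1)*(u^2 - 5*u + 6) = (u - 2)^2*(u + 1)*(u - 3)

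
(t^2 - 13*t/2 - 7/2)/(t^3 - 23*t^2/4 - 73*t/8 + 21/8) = 4*(2*t + 1)/(8*t^2 + 10*t - 3)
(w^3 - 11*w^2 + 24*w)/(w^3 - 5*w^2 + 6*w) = (w - 8)/(w - 2)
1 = 1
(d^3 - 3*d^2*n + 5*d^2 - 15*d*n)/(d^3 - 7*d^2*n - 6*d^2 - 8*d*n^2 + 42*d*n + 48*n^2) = d*(d^2 - 3*d*n + 5*d - 15*n)/(d^3 - 7*d^2*n - 6*d^2 - 8*d*n^2 + 42*d*n + 48*n^2)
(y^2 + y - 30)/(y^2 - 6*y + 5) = (y + 6)/(y - 1)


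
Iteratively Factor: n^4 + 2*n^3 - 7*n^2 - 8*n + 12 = (n + 3)*(n^3 - n^2 - 4*n + 4) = (n - 2)*(n + 3)*(n^2 + n - 2) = (n - 2)*(n - 1)*(n + 3)*(n + 2)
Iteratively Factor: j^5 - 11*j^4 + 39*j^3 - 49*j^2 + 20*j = (j - 4)*(j^4 - 7*j^3 + 11*j^2 - 5*j) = (j - 5)*(j - 4)*(j^3 - 2*j^2 + j) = (j - 5)*(j - 4)*(j - 1)*(j^2 - j) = (j - 5)*(j - 4)*(j - 1)^2*(j)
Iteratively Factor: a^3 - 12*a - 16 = (a - 4)*(a^2 + 4*a + 4) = (a - 4)*(a + 2)*(a + 2)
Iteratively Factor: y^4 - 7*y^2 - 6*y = (y - 3)*(y^3 + 3*y^2 + 2*y) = (y - 3)*(y + 1)*(y^2 + 2*y) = y*(y - 3)*(y + 1)*(y + 2)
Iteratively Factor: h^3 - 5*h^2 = (h)*(h^2 - 5*h) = h^2*(h - 5)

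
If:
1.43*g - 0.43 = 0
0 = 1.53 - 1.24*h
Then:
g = 0.30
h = 1.23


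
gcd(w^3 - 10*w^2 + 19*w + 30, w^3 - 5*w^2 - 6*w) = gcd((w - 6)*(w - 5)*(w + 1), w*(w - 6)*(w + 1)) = w^2 - 5*w - 6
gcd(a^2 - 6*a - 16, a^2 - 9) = 1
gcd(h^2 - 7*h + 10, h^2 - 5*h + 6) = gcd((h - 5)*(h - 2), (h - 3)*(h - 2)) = h - 2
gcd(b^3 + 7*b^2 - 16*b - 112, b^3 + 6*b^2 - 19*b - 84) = b^2 + 3*b - 28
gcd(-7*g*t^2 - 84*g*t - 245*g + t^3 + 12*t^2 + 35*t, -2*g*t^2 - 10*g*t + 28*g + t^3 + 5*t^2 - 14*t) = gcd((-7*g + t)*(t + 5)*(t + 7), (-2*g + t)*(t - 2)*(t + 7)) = t + 7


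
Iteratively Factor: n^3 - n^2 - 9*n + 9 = (n - 1)*(n^2 - 9) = (n - 1)*(n + 3)*(n - 3)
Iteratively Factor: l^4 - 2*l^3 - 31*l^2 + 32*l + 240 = (l - 4)*(l^3 + 2*l^2 - 23*l - 60) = (l - 4)*(l + 4)*(l^2 - 2*l - 15) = (l - 4)*(l + 3)*(l + 4)*(l - 5)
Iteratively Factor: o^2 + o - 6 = (o + 3)*(o - 2)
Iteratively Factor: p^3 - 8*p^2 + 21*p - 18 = (p - 2)*(p^2 - 6*p + 9) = (p - 3)*(p - 2)*(p - 3)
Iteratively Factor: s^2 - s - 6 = (s - 3)*(s + 2)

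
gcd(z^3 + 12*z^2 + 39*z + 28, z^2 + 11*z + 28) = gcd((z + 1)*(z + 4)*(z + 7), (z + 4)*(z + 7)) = z^2 + 11*z + 28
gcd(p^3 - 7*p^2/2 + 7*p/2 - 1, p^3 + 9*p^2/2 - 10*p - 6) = p - 2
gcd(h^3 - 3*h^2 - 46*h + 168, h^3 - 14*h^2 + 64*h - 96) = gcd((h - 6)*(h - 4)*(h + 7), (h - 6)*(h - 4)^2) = h^2 - 10*h + 24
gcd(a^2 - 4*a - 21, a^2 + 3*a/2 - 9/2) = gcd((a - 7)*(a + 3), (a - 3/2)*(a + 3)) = a + 3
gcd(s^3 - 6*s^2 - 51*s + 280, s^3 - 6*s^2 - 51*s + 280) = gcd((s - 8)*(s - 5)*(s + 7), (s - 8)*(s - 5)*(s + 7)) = s^3 - 6*s^2 - 51*s + 280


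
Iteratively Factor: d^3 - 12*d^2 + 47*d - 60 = (d - 3)*(d^2 - 9*d + 20) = (d - 5)*(d - 3)*(d - 4)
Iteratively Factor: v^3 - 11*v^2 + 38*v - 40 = (v - 2)*(v^2 - 9*v + 20) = (v - 4)*(v - 2)*(v - 5)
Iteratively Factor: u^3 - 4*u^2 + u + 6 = (u - 3)*(u^2 - u - 2) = (u - 3)*(u - 2)*(u + 1)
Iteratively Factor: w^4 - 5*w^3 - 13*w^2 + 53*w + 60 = (w - 4)*(w^3 - w^2 - 17*w - 15) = (w - 4)*(w + 3)*(w^2 - 4*w - 5) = (w - 5)*(w - 4)*(w + 3)*(w + 1)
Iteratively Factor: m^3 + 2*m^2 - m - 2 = (m - 1)*(m^2 + 3*m + 2) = (m - 1)*(m + 1)*(m + 2)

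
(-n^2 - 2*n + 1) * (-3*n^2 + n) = 3*n^4 + 5*n^3 - 5*n^2 + n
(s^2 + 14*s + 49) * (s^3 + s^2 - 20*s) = s^5 + 15*s^4 + 43*s^3 - 231*s^2 - 980*s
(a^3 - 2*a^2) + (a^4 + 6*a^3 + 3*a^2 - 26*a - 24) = a^4 + 7*a^3 + a^2 - 26*a - 24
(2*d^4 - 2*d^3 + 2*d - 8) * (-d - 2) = -2*d^5 - 2*d^4 + 4*d^3 - 2*d^2 + 4*d + 16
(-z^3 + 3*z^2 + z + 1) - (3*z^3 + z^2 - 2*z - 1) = -4*z^3 + 2*z^2 + 3*z + 2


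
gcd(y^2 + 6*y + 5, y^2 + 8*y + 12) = 1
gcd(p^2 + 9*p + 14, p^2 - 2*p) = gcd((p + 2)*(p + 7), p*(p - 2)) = 1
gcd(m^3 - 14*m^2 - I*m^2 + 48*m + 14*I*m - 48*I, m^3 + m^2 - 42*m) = m - 6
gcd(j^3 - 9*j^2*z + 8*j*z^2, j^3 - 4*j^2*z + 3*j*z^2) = -j^2 + j*z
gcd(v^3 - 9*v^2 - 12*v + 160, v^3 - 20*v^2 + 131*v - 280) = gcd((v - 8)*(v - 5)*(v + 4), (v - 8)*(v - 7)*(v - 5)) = v^2 - 13*v + 40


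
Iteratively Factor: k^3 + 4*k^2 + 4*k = (k + 2)*(k^2 + 2*k) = k*(k + 2)*(k + 2)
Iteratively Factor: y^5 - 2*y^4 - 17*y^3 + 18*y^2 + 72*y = (y + 2)*(y^4 - 4*y^3 - 9*y^2 + 36*y) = (y - 4)*(y + 2)*(y^3 - 9*y) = y*(y - 4)*(y + 2)*(y^2 - 9) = y*(y - 4)*(y - 3)*(y + 2)*(y + 3)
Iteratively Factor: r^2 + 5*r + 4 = (r + 1)*(r + 4)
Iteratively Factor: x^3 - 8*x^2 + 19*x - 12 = (x - 4)*(x^2 - 4*x + 3) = (x - 4)*(x - 1)*(x - 3)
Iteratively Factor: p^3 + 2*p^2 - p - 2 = (p - 1)*(p^2 + 3*p + 2) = (p - 1)*(p + 2)*(p + 1)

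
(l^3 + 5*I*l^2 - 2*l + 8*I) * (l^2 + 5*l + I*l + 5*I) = l^5 + 5*l^4 + 6*I*l^4 - 7*l^3 + 30*I*l^3 - 35*l^2 + 6*I*l^2 - 8*l + 30*I*l - 40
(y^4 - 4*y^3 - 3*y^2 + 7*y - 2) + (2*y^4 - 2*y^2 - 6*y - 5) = 3*y^4 - 4*y^3 - 5*y^2 + y - 7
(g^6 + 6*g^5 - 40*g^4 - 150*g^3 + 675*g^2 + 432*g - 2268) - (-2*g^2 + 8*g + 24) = g^6 + 6*g^5 - 40*g^4 - 150*g^3 + 677*g^2 + 424*g - 2292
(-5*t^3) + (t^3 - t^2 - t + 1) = -4*t^3 - t^2 - t + 1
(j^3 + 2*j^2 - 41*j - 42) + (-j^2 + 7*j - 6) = j^3 + j^2 - 34*j - 48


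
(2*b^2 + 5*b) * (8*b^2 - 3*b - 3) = 16*b^4 + 34*b^3 - 21*b^2 - 15*b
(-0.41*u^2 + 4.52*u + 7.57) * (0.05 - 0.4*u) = 0.164*u^3 - 1.8285*u^2 - 2.802*u + 0.3785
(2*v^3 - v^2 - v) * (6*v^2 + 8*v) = 12*v^5 + 10*v^4 - 14*v^3 - 8*v^2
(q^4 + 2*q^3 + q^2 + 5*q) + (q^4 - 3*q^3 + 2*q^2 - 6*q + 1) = 2*q^4 - q^3 + 3*q^2 - q + 1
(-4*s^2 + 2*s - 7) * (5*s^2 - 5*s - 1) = -20*s^4 + 30*s^3 - 41*s^2 + 33*s + 7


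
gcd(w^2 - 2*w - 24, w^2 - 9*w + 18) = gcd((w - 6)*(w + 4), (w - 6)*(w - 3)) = w - 6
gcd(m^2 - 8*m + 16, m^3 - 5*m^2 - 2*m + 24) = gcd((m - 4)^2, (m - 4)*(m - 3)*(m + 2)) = m - 4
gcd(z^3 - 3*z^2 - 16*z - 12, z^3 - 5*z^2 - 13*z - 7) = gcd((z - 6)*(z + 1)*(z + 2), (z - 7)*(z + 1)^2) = z + 1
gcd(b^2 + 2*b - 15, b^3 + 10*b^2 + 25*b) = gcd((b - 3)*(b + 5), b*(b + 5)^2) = b + 5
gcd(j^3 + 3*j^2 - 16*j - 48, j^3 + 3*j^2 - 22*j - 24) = j - 4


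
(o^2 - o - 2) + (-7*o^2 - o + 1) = -6*o^2 - 2*o - 1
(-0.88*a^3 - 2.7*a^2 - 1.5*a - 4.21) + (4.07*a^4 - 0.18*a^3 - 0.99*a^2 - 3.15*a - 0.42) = 4.07*a^4 - 1.06*a^3 - 3.69*a^2 - 4.65*a - 4.63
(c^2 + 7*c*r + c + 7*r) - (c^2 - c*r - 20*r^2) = 8*c*r + c + 20*r^2 + 7*r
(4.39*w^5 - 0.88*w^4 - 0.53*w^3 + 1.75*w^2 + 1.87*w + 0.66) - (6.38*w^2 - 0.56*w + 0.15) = 4.39*w^5 - 0.88*w^4 - 0.53*w^3 - 4.63*w^2 + 2.43*w + 0.51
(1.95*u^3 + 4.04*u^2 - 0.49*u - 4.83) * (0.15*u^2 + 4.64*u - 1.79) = 0.2925*u^5 + 9.654*u^4 + 15.1816*u^3 - 10.2297*u^2 - 21.5341*u + 8.6457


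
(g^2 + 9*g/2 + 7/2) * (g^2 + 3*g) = g^4 + 15*g^3/2 + 17*g^2 + 21*g/2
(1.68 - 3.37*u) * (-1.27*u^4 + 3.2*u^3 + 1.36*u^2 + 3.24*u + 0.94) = 4.2799*u^5 - 12.9176*u^4 + 0.7928*u^3 - 8.634*u^2 + 2.2754*u + 1.5792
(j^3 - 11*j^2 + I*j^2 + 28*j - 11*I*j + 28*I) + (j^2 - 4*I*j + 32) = j^3 - 10*j^2 + I*j^2 + 28*j - 15*I*j + 32 + 28*I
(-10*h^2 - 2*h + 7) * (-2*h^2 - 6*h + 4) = 20*h^4 + 64*h^3 - 42*h^2 - 50*h + 28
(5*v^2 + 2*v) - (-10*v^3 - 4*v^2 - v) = 10*v^3 + 9*v^2 + 3*v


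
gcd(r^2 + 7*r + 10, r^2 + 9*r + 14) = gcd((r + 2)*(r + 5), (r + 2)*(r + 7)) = r + 2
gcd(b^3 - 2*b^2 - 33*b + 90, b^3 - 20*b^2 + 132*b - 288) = 1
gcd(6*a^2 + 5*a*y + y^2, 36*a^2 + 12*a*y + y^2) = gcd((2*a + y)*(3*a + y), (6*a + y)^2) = 1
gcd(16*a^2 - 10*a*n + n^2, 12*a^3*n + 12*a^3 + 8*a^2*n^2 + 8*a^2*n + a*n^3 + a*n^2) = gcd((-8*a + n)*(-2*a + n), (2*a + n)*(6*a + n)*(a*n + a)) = 1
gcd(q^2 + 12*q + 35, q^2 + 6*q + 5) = q + 5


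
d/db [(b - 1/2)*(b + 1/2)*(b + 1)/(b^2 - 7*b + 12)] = (4*b^4 - 56*b^3 + 117*b^2 + 98*b - 19)/(4*(b^4 - 14*b^3 + 73*b^2 - 168*b + 144))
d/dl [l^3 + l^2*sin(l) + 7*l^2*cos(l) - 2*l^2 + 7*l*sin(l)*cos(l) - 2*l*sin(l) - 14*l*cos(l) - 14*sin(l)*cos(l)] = -7*l^2*sin(l) + l^2*cos(l) + 3*l^2 + 16*l*sin(l) + 12*l*cos(l) + 7*l*cos(2*l) - 4*l - 2*sin(l) + 7*sin(2*l)/2 - 14*cos(l) - 14*cos(2*l)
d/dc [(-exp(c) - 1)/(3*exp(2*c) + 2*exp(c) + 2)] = 3*(exp(c) + 2)*exp(2*c)/(9*exp(4*c) + 12*exp(3*c) + 16*exp(2*c) + 8*exp(c) + 4)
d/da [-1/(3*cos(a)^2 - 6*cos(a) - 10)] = 6*(1 - cos(a))*sin(a)/(-3*cos(a)^2 + 6*cos(a) + 10)^2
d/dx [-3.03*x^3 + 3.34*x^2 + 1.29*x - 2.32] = -9.09*x^2 + 6.68*x + 1.29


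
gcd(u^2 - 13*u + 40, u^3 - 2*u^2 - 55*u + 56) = u - 8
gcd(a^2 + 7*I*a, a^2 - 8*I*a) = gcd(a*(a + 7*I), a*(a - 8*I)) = a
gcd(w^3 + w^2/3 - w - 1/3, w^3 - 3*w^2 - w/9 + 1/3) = w + 1/3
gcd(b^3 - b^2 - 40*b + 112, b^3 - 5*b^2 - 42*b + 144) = 1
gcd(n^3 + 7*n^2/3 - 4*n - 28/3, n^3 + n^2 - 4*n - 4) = n^2 - 4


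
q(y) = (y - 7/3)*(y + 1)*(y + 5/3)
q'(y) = (y - 7/3)*(y + 1) + (y - 7/3)*(y + 5/3) + (y + 1)*(y + 5/3) = 3*y^2 + 2*y/3 - 41/9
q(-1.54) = 0.26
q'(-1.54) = 1.53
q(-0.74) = -0.74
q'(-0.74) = -3.41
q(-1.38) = 0.40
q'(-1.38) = 0.24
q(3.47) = 26.10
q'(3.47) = 33.88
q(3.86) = 41.01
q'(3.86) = 42.72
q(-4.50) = -67.76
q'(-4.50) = 53.19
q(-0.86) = -0.36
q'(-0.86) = -2.91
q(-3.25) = -19.89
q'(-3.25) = 24.97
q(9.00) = 711.11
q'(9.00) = 244.44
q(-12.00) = -1629.22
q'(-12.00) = 419.44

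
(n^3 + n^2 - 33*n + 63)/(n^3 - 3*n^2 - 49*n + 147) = (n - 3)/(n - 7)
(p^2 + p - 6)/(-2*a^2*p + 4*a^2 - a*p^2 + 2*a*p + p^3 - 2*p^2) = (p + 3)/(-2*a^2 - a*p + p^2)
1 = 1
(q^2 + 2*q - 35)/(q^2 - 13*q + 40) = (q + 7)/(q - 8)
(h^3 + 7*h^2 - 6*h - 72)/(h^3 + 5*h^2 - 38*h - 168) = (h^2 + 3*h - 18)/(h^2 + h - 42)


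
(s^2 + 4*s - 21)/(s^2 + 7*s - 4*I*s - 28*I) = (s - 3)/(s - 4*I)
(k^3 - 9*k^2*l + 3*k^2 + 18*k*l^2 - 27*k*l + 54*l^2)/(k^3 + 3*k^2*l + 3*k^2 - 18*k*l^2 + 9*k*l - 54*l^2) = (k - 6*l)/(k + 6*l)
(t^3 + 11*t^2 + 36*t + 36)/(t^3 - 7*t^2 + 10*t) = (t^3 + 11*t^2 + 36*t + 36)/(t*(t^2 - 7*t + 10))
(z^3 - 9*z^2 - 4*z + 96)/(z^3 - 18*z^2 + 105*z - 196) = (z^2 - 5*z - 24)/(z^2 - 14*z + 49)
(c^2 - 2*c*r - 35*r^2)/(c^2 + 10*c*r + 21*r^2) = (c^2 - 2*c*r - 35*r^2)/(c^2 + 10*c*r + 21*r^2)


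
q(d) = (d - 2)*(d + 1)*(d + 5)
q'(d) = (d - 2)*(d + 1) + (d - 2)*(d + 5) + (d + 1)*(d + 5) = 3*d^2 + 8*d - 7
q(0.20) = -11.23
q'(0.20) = -5.28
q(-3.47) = 20.67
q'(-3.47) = 1.36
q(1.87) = -2.56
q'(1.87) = 18.45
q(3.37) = 50.11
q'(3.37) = 54.03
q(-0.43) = -6.33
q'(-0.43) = -9.89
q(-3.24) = 20.66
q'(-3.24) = -1.43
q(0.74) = -12.58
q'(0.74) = 0.56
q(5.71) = 266.62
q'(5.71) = 136.49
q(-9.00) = -352.00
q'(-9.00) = 164.00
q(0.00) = -10.00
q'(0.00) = -7.00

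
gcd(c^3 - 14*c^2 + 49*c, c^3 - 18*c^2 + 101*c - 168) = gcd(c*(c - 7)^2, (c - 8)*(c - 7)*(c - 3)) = c - 7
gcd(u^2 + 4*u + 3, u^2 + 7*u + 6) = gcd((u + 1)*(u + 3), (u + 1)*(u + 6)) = u + 1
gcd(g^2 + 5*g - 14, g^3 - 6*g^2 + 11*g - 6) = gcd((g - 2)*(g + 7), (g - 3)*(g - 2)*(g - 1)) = g - 2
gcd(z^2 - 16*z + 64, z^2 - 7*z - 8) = z - 8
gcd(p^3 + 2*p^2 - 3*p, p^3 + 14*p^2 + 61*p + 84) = p + 3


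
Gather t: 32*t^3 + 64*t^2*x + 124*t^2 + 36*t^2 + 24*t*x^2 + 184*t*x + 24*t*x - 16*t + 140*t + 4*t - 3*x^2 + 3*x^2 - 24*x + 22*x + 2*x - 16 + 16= 32*t^3 + t^2*(64*x + 160) + t*(24*x^2 + 208*x + 128)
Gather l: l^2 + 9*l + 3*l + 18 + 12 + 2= l^2 + 12*l + 32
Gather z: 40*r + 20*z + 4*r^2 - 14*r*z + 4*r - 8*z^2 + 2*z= 4*r^2 + 44*r - 8*z^2 + z*(22 - 14*r)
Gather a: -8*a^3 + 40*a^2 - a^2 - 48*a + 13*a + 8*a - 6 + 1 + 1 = -8*a^3 + 39*a^2 - 27*a - 4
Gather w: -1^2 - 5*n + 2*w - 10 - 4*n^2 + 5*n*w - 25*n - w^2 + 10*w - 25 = -4*n^2 - 30*n - w^2 + w*(5*n + 12) - 36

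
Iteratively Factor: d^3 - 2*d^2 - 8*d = (d - 4)*(d^2 + 2*d) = d*(d - 4)*(d + 2)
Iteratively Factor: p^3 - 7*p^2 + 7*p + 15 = (p + 1)*(p^2 - 8*p + 15) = (p - 3)*(p + 1)*(p - 5)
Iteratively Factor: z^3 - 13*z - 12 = (z + 1)*(z^2 - z - 12) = (z - 4)*(z + 1)*(z + 3)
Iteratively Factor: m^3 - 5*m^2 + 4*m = (m - 1)*(m^2 - 4*m) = (m - 4)*(m - 1)*(m)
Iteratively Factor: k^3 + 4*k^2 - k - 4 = (k + 1)*(k^2 + 3*k - 4) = (k - 1)*(k + 1)*(k + 4)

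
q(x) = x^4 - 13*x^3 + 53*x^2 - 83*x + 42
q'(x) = 4*x^3 - 39*x^2 + 106*x - 83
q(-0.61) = 115.44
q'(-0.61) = -163.08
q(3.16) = -1.54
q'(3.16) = -11.26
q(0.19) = 28.06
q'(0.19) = -64.24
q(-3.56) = 1756.34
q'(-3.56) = -1135.10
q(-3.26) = 1439.19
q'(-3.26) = -981.62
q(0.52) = 11.42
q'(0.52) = -37.86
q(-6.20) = 7169.82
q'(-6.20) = -3192.67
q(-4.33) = 2801.98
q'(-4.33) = -1597.92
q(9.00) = 672.00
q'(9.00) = 628.00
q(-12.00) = 51870.00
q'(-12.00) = -13883.00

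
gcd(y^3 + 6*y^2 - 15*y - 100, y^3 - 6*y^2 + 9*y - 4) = y - 4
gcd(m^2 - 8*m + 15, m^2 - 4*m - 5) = m - 5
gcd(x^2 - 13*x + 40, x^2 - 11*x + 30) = x - 5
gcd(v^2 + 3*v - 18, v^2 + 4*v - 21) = v - 3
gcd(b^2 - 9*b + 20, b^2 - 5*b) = b - 5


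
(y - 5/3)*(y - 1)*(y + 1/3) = y^3 - 7*y^2/3 + 7*y/9 + 5/9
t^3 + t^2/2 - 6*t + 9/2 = (t - 3/2)*(t - 1)*(t + 3)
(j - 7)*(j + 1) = j^2 - 6*j - 7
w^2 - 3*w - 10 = (w - 5)*(w + 2)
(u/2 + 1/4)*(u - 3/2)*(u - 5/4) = u^3/2 - 9*u^2/8 + u/4 + 15/32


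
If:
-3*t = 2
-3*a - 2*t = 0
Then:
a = 4/9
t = -2/3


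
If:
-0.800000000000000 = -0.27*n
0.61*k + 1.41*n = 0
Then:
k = -6.85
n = 2.96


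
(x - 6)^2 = x^2 - 12*x + 36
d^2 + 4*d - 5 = (d - 1)*(d + 5)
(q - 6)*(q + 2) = q^2 - 4*q - 12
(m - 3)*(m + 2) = m^2 - m - 6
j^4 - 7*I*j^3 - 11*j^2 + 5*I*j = j*(j - 5*I)*(j - I)^2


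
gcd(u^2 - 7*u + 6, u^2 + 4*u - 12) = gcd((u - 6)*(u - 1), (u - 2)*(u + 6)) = 1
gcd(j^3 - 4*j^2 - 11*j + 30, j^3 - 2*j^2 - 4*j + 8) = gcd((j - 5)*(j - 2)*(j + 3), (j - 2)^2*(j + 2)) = j - 2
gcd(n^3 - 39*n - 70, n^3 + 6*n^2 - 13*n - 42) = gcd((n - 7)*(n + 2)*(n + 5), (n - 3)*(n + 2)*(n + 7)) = n + 2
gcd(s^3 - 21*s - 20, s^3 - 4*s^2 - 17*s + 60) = s^2 - s - 20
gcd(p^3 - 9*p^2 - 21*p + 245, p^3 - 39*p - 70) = p^2 - 2*p - 35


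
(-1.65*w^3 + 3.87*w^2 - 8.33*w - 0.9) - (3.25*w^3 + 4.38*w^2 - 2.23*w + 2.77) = -4.9*w^3 - 0.51*w^2 - 6.1*w - 3.67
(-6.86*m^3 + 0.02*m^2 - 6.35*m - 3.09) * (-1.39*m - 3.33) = 9.5354*m^4 + 22.816*m^3 + 8.7599*m^2 + 25.4406*m + 10.2897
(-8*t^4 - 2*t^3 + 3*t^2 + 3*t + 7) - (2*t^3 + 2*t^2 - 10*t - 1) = -8*t^4 - 4*t^3 + t^2 + 13*t + 8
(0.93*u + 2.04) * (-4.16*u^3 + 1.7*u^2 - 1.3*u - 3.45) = -3.8688*u^4 - 6.9054*u^3 + 2.259*u^2 - 5.8605*u - 7.038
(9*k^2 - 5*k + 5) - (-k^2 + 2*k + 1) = 10*k^2 - 7*k + 4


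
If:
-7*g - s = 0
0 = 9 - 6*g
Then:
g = 3/2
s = -21/2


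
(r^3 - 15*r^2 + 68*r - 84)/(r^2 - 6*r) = r - 9 + 14/r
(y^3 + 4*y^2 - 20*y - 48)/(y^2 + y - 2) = (y^2 + 2*y - 24)/(y - 1)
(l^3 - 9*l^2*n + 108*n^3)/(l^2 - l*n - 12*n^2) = (l^2 - 12*l*n + 36*n^2)/(l - 4*n)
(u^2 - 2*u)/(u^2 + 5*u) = (u - 2)/(u + 5)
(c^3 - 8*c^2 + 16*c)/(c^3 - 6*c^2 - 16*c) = (-c^2 + 8*c - 16)/(-c^2 + 6*c + 16)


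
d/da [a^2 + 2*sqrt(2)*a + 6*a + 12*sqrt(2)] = 2*a + 2*sqrt(2) + 6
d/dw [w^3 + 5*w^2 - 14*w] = 3*w^2 + 10*w - 14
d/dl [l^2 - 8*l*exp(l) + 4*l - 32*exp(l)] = -8*l*exp(l) + 2*l - 40*exp(l) + 4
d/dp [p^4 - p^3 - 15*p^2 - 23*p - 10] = 4*p^3 - 3*p^2 - 30*p - 23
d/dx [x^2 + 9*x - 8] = 2*x + 9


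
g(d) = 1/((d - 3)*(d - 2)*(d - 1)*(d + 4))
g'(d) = -1/((d - 3)*(d - 2)*(d - 1)*(d + 4)^2) - 1/((d - 3)*(d - 2)*(d - 1)^2*(d + 4)) - 1/((d - 3)*(d - 2)^2*(d - 1)*(d + 4)) - 1/((d - 3)^2*(d - 2)*(d - 1)*(d + 4)) = 2*(-2*d^3 + 3*d^2 + 13*d - 19)/(d^8 - 4*d^7 - 22*d^6 + 128*d^5 - 31*d^4 - 892*d^3 + 2068*d^2 - 1824*d + 576)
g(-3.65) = -0.02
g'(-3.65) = 0.04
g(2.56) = -0.40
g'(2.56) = 0.12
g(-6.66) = 0.00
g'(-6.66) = 0.00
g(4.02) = 0.02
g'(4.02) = -0.04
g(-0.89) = -0.02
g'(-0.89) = -0.01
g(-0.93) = -0.01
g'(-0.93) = -0.01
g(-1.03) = -0.01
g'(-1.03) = -0.01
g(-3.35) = -0.01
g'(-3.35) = 0.01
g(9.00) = 0.00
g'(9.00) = 0.00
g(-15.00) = 0.00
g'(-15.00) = 0.00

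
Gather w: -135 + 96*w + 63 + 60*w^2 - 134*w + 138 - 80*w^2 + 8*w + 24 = -20*w^2 - 30*w + 90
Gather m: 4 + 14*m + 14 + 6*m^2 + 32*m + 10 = 6*m^2 + 46*m + 28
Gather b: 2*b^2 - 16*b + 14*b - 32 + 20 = 2*b^2 - 2*b - 12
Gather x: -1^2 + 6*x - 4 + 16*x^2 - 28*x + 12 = 16*x^2 - 22*x + 7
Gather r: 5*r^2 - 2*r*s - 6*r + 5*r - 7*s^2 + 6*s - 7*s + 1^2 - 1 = 5*r^2 + r*(-2*s - 1) - 7*s^2 - s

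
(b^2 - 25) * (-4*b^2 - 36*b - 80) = -4*b^4 - 36*b^3 + 20*b^2 + 900*b + 2000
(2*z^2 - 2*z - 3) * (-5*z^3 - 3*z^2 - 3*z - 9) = -10*z^5 + 4*z^4 + 15*z^3 - 3*z^2 + 27*z + 27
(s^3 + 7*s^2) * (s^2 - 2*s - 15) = s^5 + 5*s^4 - 29*s^3 - 105*s^2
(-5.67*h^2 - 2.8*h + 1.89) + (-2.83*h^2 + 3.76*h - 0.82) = -8.5*h^2 + 0.96*h + 1.07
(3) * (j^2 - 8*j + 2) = 3*j^2 - 24*j + 6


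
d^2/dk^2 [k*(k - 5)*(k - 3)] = 6*k - 16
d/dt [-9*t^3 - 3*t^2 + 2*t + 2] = -27*t^2 - 6*t + 2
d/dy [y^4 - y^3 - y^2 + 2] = y*(4*y^2 - 3*y - 2)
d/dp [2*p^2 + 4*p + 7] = 4*p + 4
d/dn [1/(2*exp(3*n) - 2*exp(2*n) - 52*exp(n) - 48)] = (-3*exp(2*n)/2 + exp(n) + 13)*exp(n)/(-exp(3*n) + exp(2*n) + 26*exp(n) + 24)^2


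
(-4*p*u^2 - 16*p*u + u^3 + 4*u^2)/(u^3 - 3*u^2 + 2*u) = (-4*p*u - 16*p + u^2 + 4*u)/(u^2 - 3*u + 2)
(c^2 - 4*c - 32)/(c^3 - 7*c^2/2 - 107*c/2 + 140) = 2*(c + 4)/(2*c^2 + 9*c - 35)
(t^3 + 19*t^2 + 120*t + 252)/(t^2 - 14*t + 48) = (t^3 + 19*t^2 + 120*t + 252)/(t^2 - 14*t + 48)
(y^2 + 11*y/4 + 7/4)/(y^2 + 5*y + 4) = (y + 7/4)/(y + 4)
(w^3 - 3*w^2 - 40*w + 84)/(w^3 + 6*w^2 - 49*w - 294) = (w - 2)/(w + 7)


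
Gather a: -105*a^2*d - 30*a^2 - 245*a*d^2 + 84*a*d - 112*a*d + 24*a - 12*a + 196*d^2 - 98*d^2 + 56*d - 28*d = a^2*(-105*d - 30) + a*(-245*d^2 - 28*d + 12) + 98*d^2 + 28*d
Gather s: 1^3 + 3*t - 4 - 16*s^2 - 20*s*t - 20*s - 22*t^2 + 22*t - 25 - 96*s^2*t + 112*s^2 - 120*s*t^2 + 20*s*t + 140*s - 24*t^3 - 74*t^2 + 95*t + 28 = s^2*(96 - 96*t) + s*(120 - 120*t^2) - 24*t^3 - 96*t^2 + 120*t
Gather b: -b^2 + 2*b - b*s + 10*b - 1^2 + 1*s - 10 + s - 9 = -b^2 + b*(12 - s) + 2*s - 20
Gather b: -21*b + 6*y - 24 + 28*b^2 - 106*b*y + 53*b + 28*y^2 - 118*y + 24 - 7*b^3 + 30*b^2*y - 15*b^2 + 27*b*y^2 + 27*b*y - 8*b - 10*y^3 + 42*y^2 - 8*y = -7*b^3 + b^2*(30*y + 13) + b*(27*y^2 - 79*y + 24) - 10*y^3 + 70*y^2 - 120*y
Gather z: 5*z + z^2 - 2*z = z^2 + 3*z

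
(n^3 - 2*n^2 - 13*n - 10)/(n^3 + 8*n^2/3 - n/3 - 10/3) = 3*(n^2 - 4*n - 5)/(3*n^2 + 2*n - 5)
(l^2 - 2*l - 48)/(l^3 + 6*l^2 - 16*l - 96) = (l - 8)/(l^2 - 16)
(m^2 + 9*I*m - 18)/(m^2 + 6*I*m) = (m + 3*I)/m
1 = 1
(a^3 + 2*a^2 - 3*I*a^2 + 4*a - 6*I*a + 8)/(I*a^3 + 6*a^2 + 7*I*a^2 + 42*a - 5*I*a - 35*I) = -(I*a^3 + a^2*(3 + 2*I) + 2*a*(3 + 2*I) + 8*I)/(a^3 + a^2*(7 - 6*I) - a*(5 + 42*I) - 35)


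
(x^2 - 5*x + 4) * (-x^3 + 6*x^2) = -x^5 + 11*x^4 - 34*x^3 + 24*x^2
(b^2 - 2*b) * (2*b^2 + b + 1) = 2*b^4 - 3*b^3 - b^2 - 2*b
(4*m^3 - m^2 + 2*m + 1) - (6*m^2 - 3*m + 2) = 4*m^3 - 7*m^2 + 5*m - 1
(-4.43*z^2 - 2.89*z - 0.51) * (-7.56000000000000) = 33.4908*z^2 + 21.8484*z + 3.8556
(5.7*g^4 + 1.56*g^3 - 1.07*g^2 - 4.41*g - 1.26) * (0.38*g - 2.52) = 2.166*g^5 - 13.7712*g^4 - 4.3378*g^3 + 1.0206*g^2 + 10.6344*g + 3.1752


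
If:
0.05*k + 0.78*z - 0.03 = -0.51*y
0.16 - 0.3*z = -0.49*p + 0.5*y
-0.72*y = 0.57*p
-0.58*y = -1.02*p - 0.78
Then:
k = 12.31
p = -0.53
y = 0.42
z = -1.02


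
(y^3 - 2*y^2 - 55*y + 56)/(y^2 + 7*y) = y - 9 + 8/y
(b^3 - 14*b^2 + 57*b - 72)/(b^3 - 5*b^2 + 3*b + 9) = (b - 8)/(b + 1)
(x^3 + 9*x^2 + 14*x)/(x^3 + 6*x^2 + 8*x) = (x + 7)/(x + 4)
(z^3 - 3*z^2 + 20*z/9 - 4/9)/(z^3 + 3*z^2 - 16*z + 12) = (z^2 - z + 2/9)/(z^2 + 5*z - 6)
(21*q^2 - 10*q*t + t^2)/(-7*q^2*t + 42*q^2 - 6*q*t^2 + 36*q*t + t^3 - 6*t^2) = (-3*q + t)/(q*t - 6*q + t^2 - 6*t)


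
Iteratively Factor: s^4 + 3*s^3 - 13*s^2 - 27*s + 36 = (s + 3)*(s^3 - 13*s + 12) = (s - 1)*(s + 3)*(s^2 + s - 12) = (s - 1)*(s + 3)*(s + 4)*(s - 3)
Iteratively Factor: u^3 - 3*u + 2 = (u - 1)*(u^2 + u - 2) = (u - 1)^2*(u + 2)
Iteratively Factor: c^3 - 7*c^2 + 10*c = (c - 5)*(c^2 - 2*c) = c*(c - 5)*(c - 2)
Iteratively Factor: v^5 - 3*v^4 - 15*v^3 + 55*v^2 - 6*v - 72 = (v + 1)*(v^4 - 4*v^3 - 11*v^2 + 66*v - 72) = (v + 1)*(v + 4)*(v^3 - 8*v^2 + 21*v - 18) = (v - 3)*(v + 1)*(v + 4)*(v^2 - 5*v + 6) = (v - 3)^2*(v + 1)*(v + 4)*(v - 2)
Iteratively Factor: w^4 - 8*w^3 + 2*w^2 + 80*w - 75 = (w - 5)*(w^3 - 3*w^2 - 13*w + 15) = (w - 5)*(w + 3)*(w^2 - 6*w + 5) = (w - 5)^2*(w + 3)*(w - 1)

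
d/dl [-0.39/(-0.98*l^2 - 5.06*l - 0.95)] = (-0.7644*l - 1.9734)/(0.98*l^2 + 5.06*l + 0.95)^2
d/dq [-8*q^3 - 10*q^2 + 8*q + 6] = -24*q^2 - 20*q + 8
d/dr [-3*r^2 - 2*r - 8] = -6*r - 2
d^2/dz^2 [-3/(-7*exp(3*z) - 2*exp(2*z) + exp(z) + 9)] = 3*((-63*exp(2*z) - 8*exp(z) + 1)*(7*exp(3*z) + 2*exp(2*z) - exp(z) - 9) + 2*(21*exp(2*z) + 4*exp(z) - 1)^2*exp(z))*exp(z)/(7*exp(3*z) + 2*exp(2*z) - exp(z) - 9)^3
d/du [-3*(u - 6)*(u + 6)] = -6*u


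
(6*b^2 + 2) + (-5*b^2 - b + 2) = b^2 - b + 4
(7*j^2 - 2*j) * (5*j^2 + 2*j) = 35*j^4 + 4*j^3 - 4*j^2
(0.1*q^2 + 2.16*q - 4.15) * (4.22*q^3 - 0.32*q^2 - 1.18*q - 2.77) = 0.422*q^5 + 9.0832*q^4 - 18.3222*q^3 - 1.4978*q^2 - 1.0862*q + 11.4955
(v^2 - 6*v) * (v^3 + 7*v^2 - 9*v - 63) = v^5 + v^4 - 51*v^3 - 9*v^2 + 378*v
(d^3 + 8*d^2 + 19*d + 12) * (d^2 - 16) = d^5 + 8*d^4 + 3*d^3 - 116*d^2 - 304*d - 192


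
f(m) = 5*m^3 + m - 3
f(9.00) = 3651.00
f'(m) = 15*m^2 + 1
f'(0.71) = 8.56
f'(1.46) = 32.97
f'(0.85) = 11.84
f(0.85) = 0.92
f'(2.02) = 62.21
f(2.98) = 132.30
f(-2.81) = -116.75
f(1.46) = 14.02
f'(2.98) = 134.21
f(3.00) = 135.00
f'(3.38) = 172.37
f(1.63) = 20.28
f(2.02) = 40.23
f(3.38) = 193.45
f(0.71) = -0.50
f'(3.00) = 136.00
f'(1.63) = 40.85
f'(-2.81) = 119.44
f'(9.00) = 1216.00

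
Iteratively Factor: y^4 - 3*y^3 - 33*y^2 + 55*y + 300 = (y - 5)*(y^3 + 2*y^2 - 23*y - 60) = (y - 5)^2*(y^2 + 7*y + 12) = (y - 5)^2*(y + 4)*(y + 3)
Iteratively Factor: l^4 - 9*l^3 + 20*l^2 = (l)*(l^3 - 9*l^2 + 20*l) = l^2*(l^2 - 9*l + 20) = l^2*(l - 5)*(l - 4)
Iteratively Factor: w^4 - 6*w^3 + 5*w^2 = (w - 1)*(w^3 - 5*w^2) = (w - 5)*(w - 1)*(w^2) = w*(w - 5)*(w - 1)*(w)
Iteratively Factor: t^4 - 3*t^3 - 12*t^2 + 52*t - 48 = (t + 4)*(t^3 - 7*t^2 + 16*t - 12) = (t - 2)*(t + 4)*(t^2 - 5*t + 6) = (t - 2)^2*(t + 4)*(t - 3)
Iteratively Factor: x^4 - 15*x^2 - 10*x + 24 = (x - 4)*(x^3 + 4*x^2 + x - 6) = (x - 4)*(x + 3)*(x^2 + x - 2) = (x - 4)*(x - 1)*(x + 3)*(x + 2)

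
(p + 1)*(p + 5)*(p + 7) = p^3 + 13*p^2 + 47*p + 35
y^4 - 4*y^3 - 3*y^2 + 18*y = y*(y - 3)^2*(y + 2)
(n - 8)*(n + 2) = n^2 - 6*n - 16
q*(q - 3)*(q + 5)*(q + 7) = q^4 + 9*q^3 - q^2 - 105*q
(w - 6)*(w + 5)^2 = w^3 + 4*w^2 - 35*w - 150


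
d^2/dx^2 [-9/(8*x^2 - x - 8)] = 18*(-64*x^2 + 8*x + (16*x - 1)^2 + 64)/(-8*x^2 + x + 8)^3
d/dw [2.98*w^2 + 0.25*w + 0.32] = 5.96*w + 0.25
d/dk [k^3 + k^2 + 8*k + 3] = 3*k^2 + 2*k + 8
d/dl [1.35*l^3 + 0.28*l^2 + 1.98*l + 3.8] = 4.05*l^2 + 0.56*l + 1.98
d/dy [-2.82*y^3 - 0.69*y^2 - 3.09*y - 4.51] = -8.46*y^2 - 1.38*y - 3.09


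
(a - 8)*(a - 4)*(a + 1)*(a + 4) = a^4 - 7*a^3 - 24*a^2 + 112*a + 128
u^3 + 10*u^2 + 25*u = u*(u + 5)^2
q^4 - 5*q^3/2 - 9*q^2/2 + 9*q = q*(q - 3)*(q - 3/2)*(q + 2)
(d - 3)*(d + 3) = d^2 - 9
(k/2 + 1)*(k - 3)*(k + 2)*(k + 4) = k^4/2 + 5*k^3/2 - 2*k^2 - 22*k - 24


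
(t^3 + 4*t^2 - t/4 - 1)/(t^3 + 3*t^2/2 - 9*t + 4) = (t + 1/2)/(t - 2)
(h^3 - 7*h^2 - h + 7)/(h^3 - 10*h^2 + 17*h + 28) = (h - 1)/(h - 4)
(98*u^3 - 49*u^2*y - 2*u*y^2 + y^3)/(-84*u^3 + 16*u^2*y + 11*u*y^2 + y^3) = (-7*u + y)/(6*u + y)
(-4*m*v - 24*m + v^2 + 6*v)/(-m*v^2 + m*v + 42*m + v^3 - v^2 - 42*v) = (-4*m + v)/(-m*v + 7*m + v^2 - 7*v)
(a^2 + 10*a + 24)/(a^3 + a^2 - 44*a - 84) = (a + 4)/(a^2 - 5*a - 14)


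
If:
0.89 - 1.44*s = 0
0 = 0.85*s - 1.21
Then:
No Solution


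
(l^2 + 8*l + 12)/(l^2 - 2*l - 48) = (l + 2)/(l - 8)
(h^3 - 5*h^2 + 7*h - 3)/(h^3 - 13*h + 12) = (h - 1)/(h + 4)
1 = 1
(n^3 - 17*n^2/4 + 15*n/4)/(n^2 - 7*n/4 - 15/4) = n*(4*n - 5)/(4*n + 5)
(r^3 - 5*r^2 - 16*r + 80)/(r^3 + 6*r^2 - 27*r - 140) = (r - 4)/(r + 7)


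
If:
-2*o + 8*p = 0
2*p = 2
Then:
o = 4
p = 1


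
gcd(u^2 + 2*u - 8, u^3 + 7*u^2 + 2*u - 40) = u^2 + 2*u - 8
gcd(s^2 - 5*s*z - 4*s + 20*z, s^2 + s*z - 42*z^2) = 1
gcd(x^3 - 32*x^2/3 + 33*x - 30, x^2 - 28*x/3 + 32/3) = 1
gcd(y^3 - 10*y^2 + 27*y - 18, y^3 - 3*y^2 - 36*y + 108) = y^2 - 9*y + 18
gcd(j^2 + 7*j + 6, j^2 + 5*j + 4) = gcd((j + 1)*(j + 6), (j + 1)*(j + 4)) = j + 1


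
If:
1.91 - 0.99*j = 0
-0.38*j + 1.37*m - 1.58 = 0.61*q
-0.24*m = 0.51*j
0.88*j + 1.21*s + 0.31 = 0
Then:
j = 1.93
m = -4.10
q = -13.00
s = -1.66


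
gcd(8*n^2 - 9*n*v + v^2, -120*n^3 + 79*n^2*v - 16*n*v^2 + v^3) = -8*n + v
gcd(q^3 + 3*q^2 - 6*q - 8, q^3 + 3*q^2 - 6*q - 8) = q^3 + 3*q^2 - 6*q - 8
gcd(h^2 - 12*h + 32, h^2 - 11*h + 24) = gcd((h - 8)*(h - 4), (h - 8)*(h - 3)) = h - 8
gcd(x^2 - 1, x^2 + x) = x + 1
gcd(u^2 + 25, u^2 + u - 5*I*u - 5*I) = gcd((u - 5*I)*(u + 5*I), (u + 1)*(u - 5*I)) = u - 5*I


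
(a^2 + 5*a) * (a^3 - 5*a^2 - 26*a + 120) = a^5 - 51*a^3 - 10*a^2 + 600*a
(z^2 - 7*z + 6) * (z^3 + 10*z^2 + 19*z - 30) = z^5 + 3*z^4 - 45*z^3 - 103*z^2 + 324*z - 180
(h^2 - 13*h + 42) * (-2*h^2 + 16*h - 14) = -2*h^4 + 42*h^3 - 306*h^2 + 854*h - 588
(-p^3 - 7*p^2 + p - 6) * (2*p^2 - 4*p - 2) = -2*p^5 - 10*p^4 + 32*p^3 - 2*p^2 + 22*p + 12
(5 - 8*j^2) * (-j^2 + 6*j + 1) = 8*j^4 - 48*j^3 - 13*j^2 + 30*j + 5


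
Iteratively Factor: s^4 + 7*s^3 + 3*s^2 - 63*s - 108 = (s + 3)*(s^3 + 4*s^2 - 9*s - 36) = (s + 3)*(s + 4)*(s^2 - 9) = (s + 3)^2*(s + 4)*(s - 3)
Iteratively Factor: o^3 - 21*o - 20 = (o - 5)*(o^2 + 5*o + 4) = (o - 5)*(o + 4)*(o + 1)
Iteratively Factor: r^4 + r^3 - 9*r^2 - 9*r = (r)*(r^3 + r^2 - 9*r - 9) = r*(r + 1)*(r^2 - 9) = r*(r - 3)*(r + 1)*(r + 3)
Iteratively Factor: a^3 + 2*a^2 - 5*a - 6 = (a + 1)*(a^2 + a - 6) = (a + 1)*(a + 3)*(a - 2)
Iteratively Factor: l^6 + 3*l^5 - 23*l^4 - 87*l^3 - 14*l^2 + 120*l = (l)*(l^5 + 3*l^4 - 23*l^3 - 87*l^2 - 14*l + 120) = l*(l + 4)*(l^4 - l^3 - 19*l^2 - 11*l + 30) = l*(l - 1)*(l + 4)*(l^3 - 19*l - 30) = l*(l - 5)*(l - 1)*(l + 4)*(l^2 + 5*l + 6) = l*(l - 5)*(l - 1)*(l + 3)*(l + 4)*(l + 2)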